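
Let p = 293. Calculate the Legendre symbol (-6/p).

1

First reduce: -6 ≡ 287 (mod 293).
Reciprocity: 287 ≡ 3 and 293 ≡ 1 (mod 4), so (287/293) = +(293/287).
Reduce top mod 287: now compute (6/287).
Pull out 2: since 287 ≡ 7 (mod 8), (2/287) = +1.
Reciprocity: 3 ≡ 3 and 287 ≡ 3 (mod 4), so (3/287) = −(287/3).
Reduce top mod 3: now compute (2/3).
Pull out 2: since 3 ≡ 3 (mod 8), (2/3) = -1.
Reached (1/3) = 1. Collecting the sign flips along the way, the symbol is +1.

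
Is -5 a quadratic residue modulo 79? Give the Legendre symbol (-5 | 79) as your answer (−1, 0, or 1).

-1

First reduce: -5 ≡ 74 (mod 79).
Pull out 2: since 79 ≡ 7 (mod 8), (2/79) = +1.
Reciprocity: 37 ≡ 1 and 79 ≡ 3 (mod 4), so (37/79) = +(79/37).
Reduce top mod 37: now compute (5/37).
Reciprocity: 5 ≡ 1 and 37 ≡ 1 (mod 4), so (5/37) = +(37/5).
Reduce top mod 5: now compute (2/5).
Pull out 2: since 5 ≡ 5 (mod 8), (2/5) = -1.
Reached (1/5) = 1. Collecting the sign flips along the way, the symbol is -1.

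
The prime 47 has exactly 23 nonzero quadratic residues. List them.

Square k = 1,…,23 (k and 47−k give the same square):
1²=1, 2²=4, 3²=9, 4²=16, 5²=25, 6²=36, 7²≡2, 8²≡17, 9²≡34, 10²≡6, 11²≡27, 12²≡3, 13²≡28, 14²≡8, 15²≡37, 16²≡21, 17²≡7, 18²≡42, 19²≡32, 20²≡24, 21²≡18, 22²≡14, 23²≡12 (mod 47).
So the quadratic residues mod 47 are {1, 2, 3, 4, 6, 7, 8, 9, 12, 14, 16, 17, 18, 21, 24, 25, 27, 28, 32, 34, 36, 37, 42}.

1, 2, 3, 4, 6, 7, 8, 9, 12, 14, 16, 17, 18, 21, 24, 25, 27, 28, 32, 34, 36, 37, 42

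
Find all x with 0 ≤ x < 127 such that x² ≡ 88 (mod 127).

Since 127 ≡ 3 (mod 4), a square root of 88 is 88^((127+1)/4) = 88^32 mod 127.
Repeated squaring: 88^2≡124, 88^4≡9, 88^8≡81, 88^16≡84, 88^32≡71 (mod 127).
88^32 = 88^(32) ≡ 71 (mod 127).
Check: 71² = 5041 ≡ 88 (mod 127). The two roots are 56 and 71.

56, 71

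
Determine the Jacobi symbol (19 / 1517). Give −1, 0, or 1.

Reciprocity: 19 ≡ 3 and 1517 ≡ 1 (mod 4), so (19/1517) = +(1517/19).
Reduce top mod 19: now compute (16/19).
Pull out 2^4: since 19 ≡ 3 (mod 8), (2/19) = -1, so (2/19)^4 = +1.
Reached (1/19) = 1. Collecting the sign flips along the way, the symbol is +1.

1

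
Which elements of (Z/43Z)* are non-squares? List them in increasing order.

2, 3, 5, 7, 8, 12, 18, 19, 20, 22, 26, 27, 28, 29, 30, 32, 33, 34, 37, 39, 42

Square k = 1,…,21 (k and 43−k give the same square):
1²=1, 2²=4, 3²=9, 4²=16, 5²=25, 6²=36, 7²≡6, 8²≡21, 9²≡38, 10²≡14, 11²≡35, 12²≡15, 13²≡40, 14²≡24, 15²≡10, 16²≡41, 17²≡31, 18²≡23, 19²≡17, 20²≡13, 21²≡11 (mod 43).
The residues are {1, 4, 6, 9, 10, 11, 13, 14, 15, 16, 17, 21, 23, 24, 25, 31, 35, 36, 38, 40, 41}; the non-residues are the remaining 21 nonzero classes.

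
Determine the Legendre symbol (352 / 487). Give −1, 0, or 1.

-1

Pull out 2^5: since 487 ≡ 7 (mod 8), (2/487) = +1, so (2/487)^5 = +1.
Reciprocity: 11 ≡ 3 and 487 ≡ 3 (mod 4), so (11/487) = −(487/11).
Reduce top mod 11: now compute (3/11).
Reciprocity: 3 ≡ 3 and 11 ≡ 3 (mod 4), so (3/11) = −(11/3).
Reduce top mod 3: now compute (2/3).
Pull out 2: since 3 ≡ 3 (mod 8), (2/3) = -1.
Reached (1/3) = 1. Collecting the sign flips along the way, the symbol is -1.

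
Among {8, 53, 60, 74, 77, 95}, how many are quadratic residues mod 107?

1

(8/107) = -1 → non-residue.
(53/107) = +1 → QR.
(60/107) = -1 → non-residue.
(74/107) = -1 → non-residue.
(77/107) = -1 → non-residue.
(95/107) = -1 → non-residue.
Total quadratic residues among the 6: 1.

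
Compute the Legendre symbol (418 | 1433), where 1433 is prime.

Pull out 2: since 1433 ≡ 1 (mod 8), (2/1433) = +1.
Reciprocity: 209 ≡ 1 and 1433 ≡ 1 (mod 4), so (209/1433) = +(1433/209).
Reduce top mod 209: now compute (179/209).
Reciprocity: 179 ≡ 3 and 209 ≡ 1 (mod 4), so (179/209) = +(209/179).
Reduce top mod 179: now compute (30/179).
Pull out 2: since 179 ≡ 3 (mod 8), (2/179) = -1.
Reciprocity: 15 ≡ 3 and 179 ≡ 3 (mod 4), so (15/179) = −(179/15).
Reduce top mod 15: now compute (14/15).
Pull out 2: since 15 ≡ 7 (mod 8), (2/15) = +1.
Reciprocity: 7 ≡ 3 and 15 ≡ 3 (mod 4), so (7/15) = −(15/7).
Reduce top mod 7: now compute (1/7).
Reached (1/7) = 1. Collecting the sign flips along the way, the symbol is -1.

-1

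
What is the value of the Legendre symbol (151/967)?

Reciprocity: 151 ≡ 3 and 967 ≡ 3 (mod 4), so (151/967) = −(967/151).
Reduce top mod 151: now compute (61/151).
Reciprocity: 61 ≡ 1 and 151 ≡ 3 (mod 4), so (61/151) = +(151/61).
Reduce top mod 61: now compute (29/61).
Reciprocity: 29 ≡ 1 and 61 ≡ 1 (mod 4), so (29/61) = +(61/29).
Reduce top mod 29: now compute (3/29).
Reciprocity: 3 ≡ 3 and 29 ≡ 1 (mod 4), so (3/29) = +(29/3).
Reduce top mod 3: now compute (2/3).
Pull out 2: since 3 ≡ 3 (mod 8), (2/3) = -1.
Reached (1/3) = 1. Collecting the sign flips along the way, the symbol is +1.

1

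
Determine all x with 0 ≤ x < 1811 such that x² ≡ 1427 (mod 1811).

251, 1560

Since 1811 ≡ 3 (mod 4), a square root of 1427 is 1427^((1811+1)/4) = 1427^453 mod 1811.
Repeated squaring: 1427^2≡765, 1427^4≡272, 1427^8≡1544, 1427^16≡660, 1427^32≡960, 1427^64≡1612, 1427^128≡1570, 1427^256≡129 (mod 1811).
1427^453 = 1427^(256+128+64+4+1) ≡ 251 (mod 1811).
Check: 251² = 63001 ≡ 1427 (mod 1811). The two roots are 251 and 1560.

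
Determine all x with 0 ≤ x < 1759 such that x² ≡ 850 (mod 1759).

Since 1759 ≡ 3 (mod 4), a square root of 850 is 850^((1759+1)/4) = 850^440 mod 1759.
Repeated squaring: 850^2≡1310, 850^4≡1075, 850^8≡1721, 850^16≡1444, 850^32≡721, 850^64≡936, 850^128≡114, 850^256≡683 (mod 1759).
850^440 = 850^(256+128+32+16+8) ≡ 1205 (mod 1759).
Check: 1205² = 1452025 ≡ 850 (mod 1759). The two roots are 554 and 1205.

554, 1205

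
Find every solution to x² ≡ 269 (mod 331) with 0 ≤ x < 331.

83, 248

Since 331 ≡ 3 (mod 4), a square root of 269 is 269^((331+1)/4) = 269^83 mod 331.
Repeated squaring: 269^2≡203, 269^4≡165, 269^8≡83, 269^16≡269, 269^32≡203, 269^64≡165 (mod 331).
269^83 = 269^(64+16+2+1) ≡ 83 (mod 331).
Check: 83² = 6889 ≡ 269 (mod 331). The two roots are 83 and 248.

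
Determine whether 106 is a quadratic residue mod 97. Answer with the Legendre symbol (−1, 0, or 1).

Euler's criterion: (106/97) ≡ 9^48 (mod 97).
9^2 ≡ 81 (mod 97)
9^4 ≡ 62 (mod 97)
9^8 ≡ 61 (mod 97)
9^16 ≡ 35 (mod 97)
9^32 ≡ 61 (mod 97)
9^48 = 9^(32+16) ≡ 1 (mod 97).
Result is 1, so (106/97) = 1.

1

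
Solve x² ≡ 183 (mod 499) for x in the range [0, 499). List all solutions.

217, 282

Since 499 ≡ 3 (mod 4), a square root of 183 is 183^((499+1)/4) = 183^125 mod 499.
Repeated squaring: 183^2≡56, 183^4≡142, 183^8≡204, 183^16≡199, 183^32≡180, 183^64≡464 (mod 499).
183^125 = 183^(64+32+16+8+4+1) ≡ 282 (mod 499).
Check: 282² = 79524 ≡ 183 (mod 499). The two roots are 217 and 282.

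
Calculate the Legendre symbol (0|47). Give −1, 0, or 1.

0

Top reduces to 0: gcd > 1, so the symbol is 0.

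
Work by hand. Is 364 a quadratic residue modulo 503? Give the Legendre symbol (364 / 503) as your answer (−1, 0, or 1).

Euler's criterion: (364/503) ≡ 364^251 (mod 503).
364^2 ≡ 207 (mod 503)
364^4 ≡ 94 (mod 503)
364^8 ≡ 285 (mod 503)
364^16 ≡ 242 (mod 503)
364^32 ≡ 216 (mod 503)
364^64 ≡ 380 (mod 503)
364^128 ≡ 39 (mod 503)
364^251 = 364^(128+64+32+16+8+2+1) ≡ 1 (mod 503).
Result is 1, so (364/503) = 1.

1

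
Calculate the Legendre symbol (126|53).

-1

First reduce: 126 ≡ 20 (mod 53).
Pull out 2^2: since 53 ≡ 5 (mod 8), (2/53) = -1, so (2/53)^2 = +1.
Reciprocity: 5 ≡ 1 and 53 ≡ 1 (mod 4), so (5/53) = +(53/5).
Reduce top mod 5: now compute (3/5).
Reciprocity: 3 ≡ 3 and 5 ≡ 1 (mod 4), so (3/5) = +(5/3).
Reduce top mod 3: now compute (2/3).
Pull out 2: since 3 ≡ 3 (mod 8), (2/3) = -1.
Reached (1/3) = 1. Collecting the sign flips along the way, the symbol is -1.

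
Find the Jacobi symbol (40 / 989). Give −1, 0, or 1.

Pull out 2^3: since 989 ≡ 5 (mod 8), (2/989) = -1, so (2/989)^3 = -1.
Reciprocity: 5 ≡ 1 and 989 ≡ 1 (mod 4), so (5/989) = +(989/5).
Reduce top mod 5: now compute (4/5).
Pull out 2^2: since 5 ≡ 5 (mod 8), (2/5) = -1, so (2/5)^2 = +1.
Reached (1/5) = 1. Collecting the sign flips along the way, the symbol is -1.

-1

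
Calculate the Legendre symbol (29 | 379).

Reciprocity: 29 ≡ 1 and 379 ≡ 3 (mod 4), so (29/379) = +(379/29).
Reduce top mod 29: now compute (2/29).
Pull out 2: since 29 ≡ 5 (mod 8), (2/29) = -1.
Reached (1/29) = 1. Collecting the sign flips along the way, the symbol is -1.

-1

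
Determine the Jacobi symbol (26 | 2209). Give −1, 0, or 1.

1

Pull out 2: since 2209 ≡ 1 (mod 8), (2/2209) = +1.
Reciprocity: 13 ≡ 1 and 2209 ≡ 1 (mod 4), so (13/2209) = +(2209/13).
Reduce top mod 13: now compute (12/13).
Pull out 2^2: since 13 ≡ 5 (mod 8), (2/13) = -1, so (2/13)^2 = +1.
Reciprocity: 3 ≡ 3 and 13 ≡ 1 (mod 4), so (3/13) = +(13/3).
Reduce top mod 3: now compute (1/3).
Reached (1/3) = 1. Collecting the sign flips along the way, the symbol is +1.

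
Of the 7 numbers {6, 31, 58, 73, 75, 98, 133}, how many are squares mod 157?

(6/157) = -1 → non-residue.
(31/157) = +1 → QR.
(58/157) = +1 → QR.
(73/157) = -1 → non-residue.
(75/157) = +1 → QR.
(98/157) = -1 → non-residue.
(133/157) = -1 → non-residue.
Total quadratic residues among the 7: 3.

3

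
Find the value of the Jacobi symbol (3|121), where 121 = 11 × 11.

Reciprocity: 3 ≡ 3 and 121 ≡ 1 (mod 4), so (3/121) = +(121/3).
Reduce top mod 3: now compute (1/3).
Reached (1/3) = 1. Collecting the sign flips along the way, the symbol is +1.

1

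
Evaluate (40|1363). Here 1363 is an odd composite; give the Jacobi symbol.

Pull out 2^3: since 1363 ≡ 3 (mod 8), (2/1363) = -1, so (2/1363)^3 = -1.
Reciprocity: 5 ≡ 1 and 1363 ≡ 3 (mod 4), so (5/1363) = +(1363/5).
Reduce top mod 5: now compute (3/5).
Reciprocity: 3 ≡ 3 and 5 ≡ 1 (mod 4), so (3/5) = +(5/3).
Reduce top mod 3: now compute (2/3).
Pull out 2: since 3 ≡ 3 (mod 8), (2/3) = -1.
Reached (1/3) = 1. Collecting the sign flips along the way, the symbol is +1.

1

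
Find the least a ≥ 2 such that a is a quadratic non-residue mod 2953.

(2/2953) = +1, so 2 is a residue.
(3/2953) = +1, so 3 is a residue.
(4/2953) = +1, so 4 is a residue.
(5/2953) = −1, so 5 is the smallest positive non-residue mod 2953.

5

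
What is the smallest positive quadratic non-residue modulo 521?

3

(2/521) = +1, so 2 is a residue.
(3/521) = −1, so 3 is the smallest positive non-residue mod 521.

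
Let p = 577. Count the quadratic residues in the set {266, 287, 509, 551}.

(266/577) = -1 → non-residue.
(287/577) = +1 → QR.
(509/577) = +1 → QR.
(551/577) = -1 → non-residue.
Total quadratic residues among the 4: 2.

2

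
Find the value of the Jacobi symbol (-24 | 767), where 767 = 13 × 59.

First reduce: -24 ≡ 743 (mod 767).
Reciprocity: 743 ≡ 3 and 767 ≡ 3 (mod 4), so (743/767) = −(767/743).
Reduce top mod 743: now compute (24/743).
Pull out 2^3: since 743 ≡ 7 (mod 8), (2/743) = +1, so (2/743)^3 = +1.
Reciprocity: 3 ≡ 3 and 743 ≡ 3 (mod 4), so (3/743) = −(743/3).
Reduce top mod 3: now compute (2/3).
Pull out 2: since 3 ≡ 3 (mod 8), (2/3) = -1.
Reached (1/3) = 1. Collecting the sign flips along the way, the symbol is -1.

-1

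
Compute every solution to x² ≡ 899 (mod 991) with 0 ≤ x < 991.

349, 642

Since 991 ≡ 3 (mod 4), a square root of 899 is 899^((991+1)/4) = 899^248 mod 991.
Repeated squaring: 899^2≡536, 899^4≡897, 899^8≡908, 899^16≡943, 899^32≡322, 899^64≡620, 899^128≡883 (mod 991).
899^248 = 899^(128+64+32+16+8) ≡ 349 (mod 991).
Check: 349² = 121801 ≡ 899 (mod 991). The two roots are 349 and 642.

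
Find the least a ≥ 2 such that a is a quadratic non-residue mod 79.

(2/79) = +1, so 2 is a residue.
(3/79) = −1, so 3 is the smallest positive non-residue mod 79.

3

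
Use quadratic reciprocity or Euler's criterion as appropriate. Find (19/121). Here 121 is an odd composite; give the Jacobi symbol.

Reciprocity: 19 ≡ 3 and 121 ≡ 1 (mod 4), so (19/121) = +(121/19).
Reduce top mod 19: now compute (7/19).
Reciprocity: 7 ≡ 3 and 19 ≡ 3 (mod 4), so (7/19) = −(19/7).
Reduce top mod 7: now compute (5/7).
Reciprocity: 5 ≡ 1 and 7 ≡ 3 (mod 4), so (5/7) = +(7/5).
Reduce top mod 5: now compute (2/5).
Pull out 2: since 5 ≡ 5 (mod 8), (2/5) = -1.
Reached (1/5) = 1. Collecting the sign flips along the way, the symbol is +1.

1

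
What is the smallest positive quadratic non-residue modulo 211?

2

(2/211) = −1, so 2 is the smallest positive non-residue mod 211.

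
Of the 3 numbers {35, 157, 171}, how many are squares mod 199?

(35/199) = +1 → QR.
(157/199) = +1 → QR.
(171/199) = -1 → non-residue.
Total quadratic residues among the 3: 2.

2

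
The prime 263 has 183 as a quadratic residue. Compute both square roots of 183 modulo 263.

Since 263 ≡ 3 (mod 4), a square root of 183 is 183^((263+1)/4) = 183^66 mod 263.
Repeated squaring: 183^2≡88, 183^4≡117, 183^8≡13, 183^16≡169, 183^32≡157, 183^64≡190 (mod 263).
183^66 = 183^(64+2) ≡ 151 (mod 263).
Check: 151² = 22801 ≡ 183 (mod 263). The two roots are 112 and 151.

112, 151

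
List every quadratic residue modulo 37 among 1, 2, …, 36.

1,3,4,7,9,10,11,12,16,21,25,26,27,28,30,33,34,36

Square k = 1,…,18 (k and 37−k give the same square):
1²=1, 2²=4, 3²=9, 4²=16, 5²=25, 6²=36, 7²≡12, 8²≡27, 9²≡7, 10²≡26, 11²≡10, 12²≡33, 13²≡21, 14²≡11, 15²≡3, 16²≡34, 17²≡30, 18²≡28 (mod 37).
So the quadratic residues mod 37 are {1, 3, 4, 7, 9, 10, 11, 12, 16, 21, 25, 26, 27, 28, 30, 33, 34, 36}.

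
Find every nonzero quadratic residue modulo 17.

1, 2, 4, 8, 9, 13, 15, 16

Square k = 1,…,8 (k and 17−k give the same square):
1²=1, 2²=4, 3²=9, 4²=16, 5²≡8, 6²≡2, 7²≡15, 8²≡13 (mod 17).
So the quadratic residues mod 17 are {1, 2, 4, 8, 9, 13, 15, 16}.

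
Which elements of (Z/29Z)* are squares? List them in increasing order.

1, 4, 5, 6, 7, 9, 13, 16, 20, 22, 23, 24, 25, 28

Square k = 1,…,14 (k and 29−k give the same square):
1²=1, 2²=4, 3²=9, 4²=16, 5²=25, 6²≡7, 7²≡20, 8²≡6, 9²≡23, 10²≡13, 11²≡5, 12²≡28, 13²≡24, 14²≡22 (mod 29).
So the quadratic residues mod 29 are {1, 4, 5, 6, 7, 9, 13, 16, 20, 22, 23, 24, 25, 28}.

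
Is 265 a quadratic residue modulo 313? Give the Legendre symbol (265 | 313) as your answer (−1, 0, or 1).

Reciprocity: 265 ≡ 1 and 313 ≡ 1 (mod 4), so (265/313) = +(313/265).
Reduce top mod 265: now compute (48/265).
Pull out 2^4: since 265 ≡ 1 (mod 8), (2/265) = +1, so (2/265)^4 = +1.
Reciprocity: 3 ≡ 3 and 265 ≡ 1 (mod 4), so (3/265) = +(265/3).
Reduce top mod 3: now compute (1/3).
Reached (1/3) = 1. Collecting the sign flips along the way, the symbol is +1.

1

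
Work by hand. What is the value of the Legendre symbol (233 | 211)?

First reduce: 233 ≡ 22 (mod 211).
Pull out 2: since 211 ≡ 3 (mod 8), (2/211) = -1.
Reciprocity: 11 ≡ 3 and 211 ≡ 3 (mod 4), so (11/211) = −(211/11).
Reduce top mod 11: now compute (2/11).
Pull out 2: since 11 ≡ 3 (mod 8), (2/11) = -1.
Reached (1/11) = 1. Collecting the sign flips along the way, the symbol is -1.

-1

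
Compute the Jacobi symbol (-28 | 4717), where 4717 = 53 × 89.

First reduce: -28 ≡ 4689 (mod 4717).
Reciprocity: 4689 ≡ 1 and 4717 ≡ 1 (mod 4), so (4689/4717) = +(4717/4689).
Reduce top mod 4689: now compute (28/4689).
Pull out 2^2: since 4689 ≡ 1 (mod 8), (2/4689) = +1, so (2/4689)^2 = +1.
Reciprocity: 7 ≡ 3 and 4689 ≡ 1 (mod 4), so (7/4689) = +(4689/7).
Reduce top mod 7: now compute (6/7).
Pull out 2: since 7 ≡ 7 (mod 8), (2/7) = +1.
Reciprocity: 3 ≡ 3 and 7 ≡ 3 (mod 4), so (3/7) = −(7/3).
Reduce top mod 3: now compute (1/3).
Reached (1/3) = 1. Collecting the sign flips along the way, the symbol is -1.

-1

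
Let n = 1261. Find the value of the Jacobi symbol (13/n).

0

Reciprocity: 13 ≡ 1 and 1261 ≡ 1 (mod 4), so (13/1261) = +(1261/13).
Reduce top mod 13: now compute (0/13).
Top reduces to 0: gcd > 1, so the symbol is 0.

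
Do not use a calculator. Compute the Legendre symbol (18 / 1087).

Pull out 2: since 1087 ≡ 7 (mod 8), (2/1087) = +1.
Reciprocity: 9 ≡ 1 and 1087 ≡ 3 (mod 4), so (9/1087) = +(1087/9).
Reduce top mod 9: now compute (7/9).
Reciprocity: 7 ≡ 3 and 9 ≡ 1 (mod 4), so (7/9) = +(9/7).
Reduce top mod 7: now compute (2/7).
Pull out 2: since 7 ≡ 7 (mod 8), (2/7) = +1.
Reached (1/7) = 1. Collecting the sign flips along the way, the symbol is +1.

1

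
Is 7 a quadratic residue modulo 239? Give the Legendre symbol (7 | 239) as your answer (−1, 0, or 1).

Euler's criterion: (7/239) ≡ 7^119 (mod 239).
7^2 ≡ 49 (mod 239)
7^4 ≡ 11 (mod 239)
7^8 ≡ 121 (mod 239)
7^16 ≡ 62 (mod 239)
7^32 ≡ 20 (mod 239)
7^64 ≡ 161 (mod 239)
7^119 = 7^(64+32+16+4+2+1) ≡ 238 (mod 239).
Result is 238 ≡ −1, so (7/239) = −1.

-1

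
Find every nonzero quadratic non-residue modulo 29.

2,3,8,10,11,12,14,15,17,18,19,21,26,27

Square k = 1,…,14 (k and 29−k give the same square):
1²=1, 2²=4, 3²=9, 4²=16, 5²=25, 6²≡7, 7²≡20, 8²≡6, 9²≡23, 10²≡13, 11²≡5, 12²≡28, 13²≡24, 14²≡22 (mod 29).
The residues are {1, 4, 5, 6, 7, 9, 13, 16, 20, 22, 23, 24, 25, 28}; the non-residues are the remaining 14 nonzero classes.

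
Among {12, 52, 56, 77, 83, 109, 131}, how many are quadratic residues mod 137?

(12/137) = -1 → non-residue.
(52/137) = -1 → non-residue.
(56/137) = +1 → QR.
(77/137) = +1 → QR.
(83/137) = -1 → non-residue.
(109/137) = +1 → QR.
(131/137) = -1 → non-residue.
Total quadratic residues among the 7: 3.

3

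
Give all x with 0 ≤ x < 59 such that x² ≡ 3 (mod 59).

11, 48

Since 59 ≡ 3 (mod 4), a square root of 3 is 3^((59+1)/4) = 3^15 mod 59.
Repeated squaring: 3^2≡9, 3^4≡22, 3^8≡12 (mod 59).
3^15 = 3^(8+4+2+1) ≡ 48 (mod 59).
Check: 48² = 2304 ≡ 3 (mod 59). The two roots are 11 and 48.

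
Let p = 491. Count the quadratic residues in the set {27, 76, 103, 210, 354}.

3

(27/491) = +1 → QR.
(76/491) = -1 → non-residue.
(103/491) = -1 → non-residue.
(210/491) = +1 → QR.
(354/491) = +1 → QR.
Total quadratic residues among the 5: 3.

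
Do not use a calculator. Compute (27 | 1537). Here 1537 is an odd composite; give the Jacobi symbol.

Reciprocity: 27 ≡ 3 and 1537 ≡ 1 (mod 4), so (27/1537) = +(1537/27).
Reduce top mod 27: now compute (25/27).
Reciprocity: 25 ≡ 1 and 27 ≡ 3 (mod 4), so (25/27) = +(27/25).
Reduce top mod 25: now compute (2/25).
Pull out 2: since 25 ≡ 1 (mod 8), (2/25) = +1.
Reached (1/25) = 1. Collecting the sign flips along the way, the symbol is +1.

1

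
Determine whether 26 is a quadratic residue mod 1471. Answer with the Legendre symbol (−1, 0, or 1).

-1

Pull out 2: since 1471 ≡ 7 (mod 8), (2/1471) = +1.
Reciprocity: 13 ≡ 1 and 1471 ≡ 3 (mod 4), so (13/1471) = +(1471/13).
Reduce top mod 13: now compute (2/13).
Pull out 2: since 13 ≡ 5 (mod 8), (2/13) = -1.
Reached (1/13) = 1. Collecting the sign flips along the way, the symbol is -1.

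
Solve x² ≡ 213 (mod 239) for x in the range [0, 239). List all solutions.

Since 239 ≡ 3 (mod 4), a square root of 213 is 213^((239+1)/4) = 213^60 mod 239.
Repeated squaring: 213^2≡198, 213^4≡8, 213^8≡64, 213^16≡33, 213^32≡133 (mod 239).
213^60 = 213^(32+16+8+4) ≡ 90 (mod 239).
Check: 90² = 8100 ≡ 213 (mod 239). The two roots are 90 and 149.

90, 149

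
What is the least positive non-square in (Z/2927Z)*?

(2/2927) = +1, so 2 is a residue.
(3/2927) = +1, so 3 is a residue.
(4/2927) = +1, so 4 is a residue.
(5/2927) = −1, so 5 is the smallest positive non-residue mod 2927.

5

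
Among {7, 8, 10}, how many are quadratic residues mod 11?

0

(7/11) = -1 → non-residue.
(8/11) = -1 → non-residue.
(10/11) = -1 → non-residue.
Total quadratic residues among the 3: 0.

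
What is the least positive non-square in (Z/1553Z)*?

3

(2/1553) = +1, so 2 is a residue.
(3/1553) = −1, so 3 is the smallest positive non-residue mod 1553.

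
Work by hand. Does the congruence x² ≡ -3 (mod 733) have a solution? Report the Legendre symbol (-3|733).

First reduce: -3 ≡ 730 (mod 733).
Pull out 2: since 733 ≡ 5 (mod 8), (2/733) = -1.
Reciprocity: 365 ≡ 1 and 733 ≡ 1 (mod 4), so (365/733) = +(733/365).
Reduce top mod 365: now compute (3/365).
Reciprocity: 3 ≡ 3 and 365 ≡ 1 (mod 4), so (3/365) = +(365/3).
Reduce top mod 3: now compute (2/3).
Pull out 2: since 3 ≡ 3 (mod 8), (2/3) = -1.
Reached (1/3) = 1. Collecting the sign flips along the way, the symbol is +1.

1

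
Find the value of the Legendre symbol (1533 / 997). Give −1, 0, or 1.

-1

First reduce: 1533 ≡ 536 (mod 997).
Pull out 2^3: since 997 ≡ 5 (mod 8), (2/997) = -1, so (2/997)^3 = -1.
Reciprocity: 67 ≡ 3 and 997 ≡ 1 (mod 4), so (67/997) = +(997/67).
Reduce top mod 67: now compute (59/67).
Reciprocity: 59 ≡ 3 and 67 ≡ 3 (mod 4), so (59/67) = −(67/59).
Reduce top mod 59: now compute (8/59).
Pull out 2^3: since 59 ≡ 3 (mod 8), (2/59) = -1, so (2/59)^3 = -1.
Reached (1/59) = 1. Collecting the sign flips along the way, the symbol is -1.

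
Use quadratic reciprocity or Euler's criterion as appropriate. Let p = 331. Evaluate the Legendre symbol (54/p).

Pull out 2: since 331 ≡ 3 (mod 8), (2/331) = -1.
Reciprocity: 27 ≡ 3 and 331 ≡ 3 (mod 4), so (27/331) = −(331/27).
Reduce top mod 27: now compute (7/27).
Reciprocity: 7 ≡ 3 and 27 ≡ 3 (mod 4), so (7/27) = −(27/7).
Reduce top mod 7: now compute (6/7).
Pull out 2: since 7 ≡ 7 (mod 8), (2/7) = +1.
Reciprocity: 3 ≡ 3 and 7 ≡ 3 (mod 4), so (3/7) = −(7/3).
Reduce top mod 3: now compute (1/3).
Reached (1/3) = 1. Collecting the sign flips along the way, the symbol is +1.

1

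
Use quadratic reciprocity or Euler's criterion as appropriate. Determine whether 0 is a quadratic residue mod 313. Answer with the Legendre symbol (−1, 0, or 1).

0

Top reduces to 0: gcd > 1, so the symbol is 0.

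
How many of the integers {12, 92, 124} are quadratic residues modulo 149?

(12/149) = -1 → non-residue.
(92/149) = -1 → non-residue.
(124/149) = +1 → QR.
Total quadratic residues among the 3: 1.

1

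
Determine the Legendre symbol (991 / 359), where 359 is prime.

1

Euler's criterion: (991/359) ≡ 273^179 (mod 359).
273^2 ≡ 216 (mod 359)
273^4 ≡ 345 (mod 359)
273^8 ≡ 196 (mod 359)
273^16 ≡ 3 (mod 359)
273^32 ≡ 9 (mod 359)
273^64 ≡ 81 (mod 359)
273^128 ≡ 99 (mod 359)
273^179 = 273^(128+32+16+2+1) ≡ 1 (mod 359).
Result is 1, so (991/359) = 1.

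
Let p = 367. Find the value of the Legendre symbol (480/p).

1

Euler's criterion: (480/367) ≡ 113^183 (mod 367).
113^2 ≡ 291 (mod 367)
113^4 ≡ 271 (mod 367)
113^8 ≡ 41 (mod 367)
113^16 ≡ 213 (mod 367)
113^32 ≡ 228 (mod 367)
113^64 ≡ 237 (mod 367)
113^128 ≡ 18 (mod 367)
113^183 = 113^(128+32+16+4+2+1) ≡ 1 (mod 367).
Result is 1, so (480/367) = 1.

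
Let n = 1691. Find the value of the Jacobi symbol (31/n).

1

Reciprocity: 31 ≡ 3 and 1691 ≡ 3 (mod 4), so (31/1691) = −(1691/31).
Reduce top mod 31: now compute (17/31).
Reciprocity: 17 ≡ 1 and 31 ≡ 3 (mod 4), so (17/31) = +(31/17).
Reduce top mod 17: now compute (14/17).
Pull out 2: since 17 ≡ 1 (mod 8), (2/17) = +1.
Reciprocity: 7 ≡ 3 and 17 ≡ 1 (mod 4), so (7/17) = +(17/7).
Reduce top mod 7: now compute (3/7).
Reciprocity: 3 ≡ 3 and 7 ≡ 3 (mod 4), so (3/7) = −(7/3).
Reduce top mod 3: now compute (1/3).
Reached (1/3) = 1. Collecting the sign flips along the way, the symbol is +1.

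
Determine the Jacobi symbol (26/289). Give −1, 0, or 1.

Pull out 2: since 289 ≡ 1 (mod 8), (2/289) = +1.
Reciprocity: 13 ≡ 1 and 289 ≡ 1 (mod 4), so (13/289) = +(289/13).
Reduce top mod 13: now compute (3/13).
Reciprocity: 3 ≡ 3 and 13 ≡ 1 (mod 4), so (3/13) = +(13/3).
Reduce top mod 3: now compute (1/3).
Reached (1/3) = 1. Collecting the sign flips along the way, the symbol is +1.

1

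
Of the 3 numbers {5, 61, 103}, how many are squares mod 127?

2

(5/127) = -1 → non-residue.
(61/127) = +1 → QR.
(103/127) = +1 → QR.
Total quadratic residues among the 3: 2.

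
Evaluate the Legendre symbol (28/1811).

Pull out 2^2: since 1811 ≡ 3 (mod 8), (2/1811) = -1, so (2/1811)^2 = +1.
Reciprocity: 7 ≡ 3 and 1811 ≡ 3 (mod 4), so (7/1811) = −(1811/7).
Reduce top mod 7: now compute (5/7).
Reciprocity: 5 ≡ 1 and 7 ≡ 3 (mod 4), so (5/7) = +(7/5).
Reduce top mod 5: now compute (2/5).
Pull out 2: since 5 ≡ 5 (mod 8), (2/5) = -1.
Reached (1/5) = 1. Collecting the sign flips along the way, the symbol is +1.

1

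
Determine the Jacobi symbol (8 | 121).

1

Pull out 2^3: since 121 ≡ 1 (mod 8), (2/121) = +1, so (2/121)^3 = +1.
Reached (1/121) = 1. Collecting the sign flips along the way, the symbol is +1.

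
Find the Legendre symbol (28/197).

1

Euler's criterion: (28/197) ≡ 28^98 (mod 197).
28^2 ≡ 193 (mod 197)
28^4 ≡ 16 (mod 197)
28^8 ≡ 59 (mod 197)
28^16 ≡ 132 (mod 197)
28^32 ≡ 88 (mod 197)
28^64 ≡ 61 (mod 197)
28^98 = 28^(64+32+2) ≡ 1 (mod 197).
Result is 1, so (28/197) = 1.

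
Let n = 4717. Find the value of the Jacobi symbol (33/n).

1

Reciprocity: 33 ≡ 1 and 4717 ≡ 1 (mod 4), so (33/4717) = +(4717/33).
Reduce top mod 33: now compute (31/33).
Reciprocity: 31 ≡ 3 and 33 ≡ 1 (mod 4), so (31/33) = +(33/31).
Reduce top mod 31: now compute (2/31).
Pull out 2: since 31 ≡ 7 (mod 8), (2/31) = +1.
Reached (1/31) = 1. Collecting the sign flips along the way, the symbol is +1.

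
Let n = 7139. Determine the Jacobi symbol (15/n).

Reciprocity: 15 ≡ 3 and 7139 ≡ 3 (mod 4), so (15/7139) = −(7139/15).
Reduce top mod 15: now compute (14/15).
Pull out 2: since 15 ≡ 7 (mod 8), (2/15) = +1.
Reciprocity: 7 ≡ 3 and 15 ≡ 3 (mod 4), so (7/15) = −(15/7).
Reduce top mod 7: now compute (1/7).
Reached (1/7) = 1. Collecting the sign flips along the way, the symbol is +1.

1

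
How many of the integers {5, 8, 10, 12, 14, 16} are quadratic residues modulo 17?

(5/17) = -1 → non-residue.
(8/17) = +1 → QR.
(10/17) = -1 → non-residue.
(12/17) = -1 → non-residue.
(14/17) = -1 → non-residue.
(16/17) = +1 → QR.
Total quadratic residues among the 6: 2.

2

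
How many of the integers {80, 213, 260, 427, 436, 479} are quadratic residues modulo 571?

4

(80/571) = +1 → QR.
(213/571) = +1 → QR.
(260/571) = +1 → QR.
(427/571) = -1 → non-residue.
(436/571) = +1 → QR.
(479/571) = -1 → non-residue.
Total quadratic residues among the 6: 4.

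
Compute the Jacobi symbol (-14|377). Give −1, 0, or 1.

-1

First reduce: -14 ≡ 363 (mod 377).
Reciprocity: 363 ≡ 3 and 377 ≡ 1 (mod 4), so (363/377) = +(377/363).
Reduce top mod 363: now compute (14/363).
Pull out 2: since 363 ≡ 3 (mod 8), (2/363) = -1.
Reciprocity: 7 ≡ 3 and 363 ≡ 3 (mod 4), so (7/363) = −(363/7).
Reduce top mod 7: now compute (6/7).
Pull out 2: since 7 ≡ 7 (mod 8), (2/7) = +1.
Reciprocity: 3 ≡ 3 and 7 ≡ 3 (mod 4), so (3/7) = −(7/3).
Reduce top mod 3: now compute (1/3).
Reached (1/3) = 1. Collecting the sign flips along the way, the symbol is -1.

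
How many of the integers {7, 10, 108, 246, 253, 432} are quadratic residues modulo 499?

(7/499) = -1 → non-residue.
(10/499) = -1 → non-residue.
(108/499) = -1 → non-residue.
(246/499) = -1 → non-residue.
(253/499) = +1 → QR.
(432/499) = -1 → non-residue.
Total quadratic residues among the 6: 1.

1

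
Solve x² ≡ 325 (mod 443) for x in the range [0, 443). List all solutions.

Since 443 ≡ 3 (mod 4), a square root of 325 is 325^((443+1)/4) = 325^111 mod 443.
Repeated squaring: 325^2≡191, 325^4≡155, 325^8≡103, 325^16≡420, 325^32≡86, 325^64≡308 (mod 443).
325^111 = 325^(64+32+8+4+2+1) ≡ 365 (mod 443).
Check: 365² = 133225 ≡ 325 (mod 443). The two roots are 78 and 365.

78, 365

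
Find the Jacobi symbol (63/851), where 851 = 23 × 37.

-1

Reciprocity: 63 ≡ 3 and 851 ≡ 3 (mod 4), so (63/851) = −(851/63).
Reduce top mod 63: now compute (32/63).
Pull out 2^5: since 63 ≡ 7 (mod 8), (2/63) = +1, so (2/63)^5 = +1.
Reached (1/63) = 1. Collecting the sign flips along the way, the symbol is -1.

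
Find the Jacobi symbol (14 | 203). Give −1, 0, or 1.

Pull out 2: since 203 ≡ 3 (mod 8), (2/203) = -1.
Reciprocity: 7 ≡ 3 and 203 ≡ 3 (mod 4), so (7/203) = −(203/7).
Reduce top mod 7: now compute (0/7).
Top reduces to 0: gcd > 1, so the symbol is 0.

0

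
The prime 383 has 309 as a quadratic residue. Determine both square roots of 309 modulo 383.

Since 383 ≡ 3 (mod 4), a square root of 309 is 309^((383+1)/4) = 309^96 mod 383.
Repeated squaring: 309^2≡114, 309^4≡357, 309^8≡293, 309^16≡57, 309^32≡185, 309^64≡138 (mod 383).
309^96 = 309^(64+32) ≡ 252 (mod 383).
Check: 252² = 63504 ≡ 309 (mod 383). The two roots are 131 and 252.

131, 252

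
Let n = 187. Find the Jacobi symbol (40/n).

1

Pull out 2^3: since 187 ≡ 3 (mod 8), (2/187) = -1, so (2/187)^3 = -1.
Reciprocity: 5 ≡ 1 and 187 ≡ 3 (mod 4), so (5/187) = +(187/5).
Reduce top mod 5: now compute (2/5).
Pull out 2: since 5 ≡ 5 (mod 8), (2/5) = -1.
Reached (1/5) = 1. Collecting the sign flips along the way, the symbol is +1.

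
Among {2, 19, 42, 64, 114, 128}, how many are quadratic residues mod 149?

4

(2/149) = -1 → non-residue.
(19/149) = +1 → QR.
(42/149) = +1 → QR.
(64/149) = +1 → QR.
(114/149) = +1 → QR.
(128/149) = -1 → non-residue.
Total quadratic residues among the 6: 4.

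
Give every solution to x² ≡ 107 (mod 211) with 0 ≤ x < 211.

23, 188

Since 211 ≡ 3 (mod 4), a square root of 107 is 107^((211+1)/4) = 107^53 mod 211.
Repeated squaring: 107^2≡55, 107^4≡71, 107^8≡188, 107^16≡107, 107^32≡55 (mod 211).
107^53 = 107^(32+16+4+1) ≡ 188 (mod 211).
Check: 188² = 35344 ≡ 107 (mod 211). The two roots are 23 and 188.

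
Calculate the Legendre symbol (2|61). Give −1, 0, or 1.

Pull out 2: since 61 ≡ 5 (mod 8), (2/61) = -1.
Reached (1/61) = 1. Collecting the sign flips along the way, the symbol is -1.

-1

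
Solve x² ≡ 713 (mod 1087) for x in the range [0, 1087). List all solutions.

Since 1087 ≡ 3 (mod 4), a square root of 713 is 713^((1087+1)/4) = 713^272 mod 1087.
Repeated squaring: 713^2≡740, 713^4≡839, 713^8≡632, 713^16≡495, 713^32≡450, 713^64≡318, 713^128≡33, 713^256≡2 (mod 1087).
713^272 = 713^(256+16) ≡ 990 (mod 1087).
Check: 990² = 980100 ≡ 713 (mod 1087). The two roots are 97 and 990.

97, 990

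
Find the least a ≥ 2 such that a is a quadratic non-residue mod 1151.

(2/1151) = +1, so 2 is a residue.
(3/1151) = +1, so 3 is a residue.
(4/1151) = +1, so 4 is a residue.
(5/1151) = +1, so 5 is a residue.
(6/1151) = +1, so 6 is a residue.
(7/1151) = +1, so 7 is a residue.
(8/1151) = +1, so 8 is a residue.
(9/1151) = +1, so 9 is a residue.
(10/1151) = +1, so 10 is a residue.
(11/1151) = +1, so 11 is a residue.
(12/1151) = +1, so 12 is a residue.
(13/1151) = −1, so 13 is the smallest positive non-residue mod 1151.

13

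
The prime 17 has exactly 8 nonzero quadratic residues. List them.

1 2 4 8 9 13 15 16

Square k = 1,…,8 (k and 17−k give the same square):
1²=1, 2²=4, 3²=9, 4²=16, 5²≡8, 6²≡2, 7²≡15, 8²≡13 (mod 17).
So the quadratic residues mod 17 are {1, 2, 4, 8, 9, 13, 15, 16}.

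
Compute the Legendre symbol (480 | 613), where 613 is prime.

1

Euler's criterion: (480/613) ≡ 480^306 (mod 613).
480^2 ≡ 525 (mod 613)
480^4 ≡ 388 (mod 613)
480^8 ≡ 359 (mod 613)
480^16 ≡ 151 (mod 613)
480^32 ≡ 120 (mod 613)
480^64 ≡ 301 (mod 613)
480^128 ≡ 490 (mod 613)
480^256 ≡ 417 (mod 613)
480^306 = 480^(256+32+16+2) ≡ 1 (mod 613).
Result is 1, so (480/613) = 1.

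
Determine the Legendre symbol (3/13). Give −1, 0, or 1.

Reciprocity: 3 ≡ 3 and 13 ≡ 1 (mod 4), so (3/13) = +(13/3).
Reduce top mod 3: now compute (1/3).
Reached (1/3) = 1. Collecting the sign flips along the way, the symbol is +1.

1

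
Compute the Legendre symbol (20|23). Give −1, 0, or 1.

-1

Euler's criterion: (20/23) ≡ 20^11 (mod 23).
20^2 ≡ 9 (mod 23)
20^4 ≡ 12 (mod 23)
20^8 ≡ 6 (mod 23)
20^11 = 20^(8+2+1) ≡ 22 (mod 23).
Result is 22 ≡ −1, so (20/23) = −1.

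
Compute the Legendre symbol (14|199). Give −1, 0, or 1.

1

Euler's criterion: (14/199) ≡ 14^99 (mod 199).
14^2 ≡ 196 (mod 199)
14^4 ≡ 9 (mod 199)
14^8 ≡ 81 (mod 199)
14^16 ≡ 193 (mod 199)
14^32 ≡ 36 (mod 199)
14^64 ≡ 102 (mod 199)
14^99 = 14^(64+32+2+1) ≡ 1 (mod 199).
Result is 1, so (14/199) = 1.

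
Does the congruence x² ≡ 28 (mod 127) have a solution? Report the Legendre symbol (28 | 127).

-1

Pull out 2^2: since 127 ≡ 7 (mod 8), (2/127) = +1, so (2/127)^2 = +1.
Reciprocity: 7 ≡ 3 and 127 ≡ 3 (mod 4), so (7/127) = −(127/7).
Reduce top mod 7: now compute (1/7).
Reached (1/7) = 1. Collecting the sign flips along the way, the symbol is -1.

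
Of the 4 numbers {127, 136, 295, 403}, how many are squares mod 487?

(127/487) = +1 → QR.
(136/487) = -1 → non-residue.
(295/487) = +1 → QR.
(403/487) = -1 → non-residue.
Total quadratic residues among the 4: 2.

2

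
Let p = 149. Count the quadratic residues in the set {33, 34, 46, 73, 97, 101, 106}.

(33/149) = +1 → QR.
(34/149) = -1 → non-residue.
(46/149) = +1 → QR.
(73/149) = +1 → QR.
(97/149) = -1 → non-residue.
(101/149) = -1 → non-residue.
(106/149) = -1 → non-residue.
Total quadratic residues among the 7: 3.

3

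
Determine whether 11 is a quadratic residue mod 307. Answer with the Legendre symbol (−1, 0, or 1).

1

Euler's criterion: (11/307) ≡ 11^153 (mod 307).
11^2 ≡ 121 (mod 307)
11^4 ≡ 212 (mod 307)
11^8 ≡ 122 (mod 307)
11^16 ≡ 148 (mod 307)
11^32 ≡ 107 (mod 307)
11^64 ≡ 90 (mod 307)
11^128 ≡ 118 (mod 307)
11^153 = 11^(128+16+8+1) ≡ 1 (mod 307).
Result is 1, so (11/307) = 1.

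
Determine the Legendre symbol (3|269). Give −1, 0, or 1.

Euler's criterion: (3/269) ≡ 3^134 (mod 269).
3^2 ≡ 9 (mod 269)
3^4 ≡ 81 (mod 269)
3^8 ≡ 105 (mod 269)
3^16 ≡ 265 (mod 269)
3^32 ≡ 16 (mod 269)
3^64 ≡ 256 (mod 269)
3^128 ≡ 169 (mod 269)
3^134 = 3^(128+4+2) ≡ 268 (mod 269).
Result is 268 ≡ −1, so (3/269) = −1.

-1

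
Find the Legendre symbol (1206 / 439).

First reduce: 1206 ≡ 328 (mod 439).
Pull out 2^3: since 439 ≡ 7 (mod 8), (2/439) = +1, so (2/439)^3 = +1.
Reciprocity: 41 ≡ 1 and 439 ≡ 3 (mod 4), so (41/439) = +(439/41).
Reduce top mod 41: now compute (29/41).
Reciprocity: 29 ≡ 1 and 41 ≡ 1 (mod 4), so (29/41) = +(41/29).
Reduce top mod 29: now compute (12/29).
Pull out 2^2: since 29 ≡ 5 (mod 8), (2/29) = -1, so (2/29)^2 = +1.
Reciprocity: 3 ≡ 3 and 29 ≡ 1 (mod 4), so (3/29) = +(29/3).
Reduce top mod 3: now compute (2/3).
Pull out 2: since 3 ≡ 3 (mod 8), (2/3) = -1.
Reached (1/3) = 1. Collecting the sign flips along the way, the symbol is -1.

-1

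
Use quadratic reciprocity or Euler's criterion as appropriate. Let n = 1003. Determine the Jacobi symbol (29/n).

Reciprocity: 29 ≡ 1 and 1003 ≡ 3 (mod 4), so (29/1003) = +(1003/29).
Reduce top mod 29: now compute (17/29).
Reciprocity: 17 ≡ 1 and 29 ≡ 1 (mod 4), so (17/29) = +(29/17).
Reduce top mod 17: now compute (12/17).
Pull out 2^2: since 17 ≡ 1 (mod 8), (2/17) = +1, so (2/17)^2 = +1.
Reciprocity: 3 ≡ 3 and 17 ≡ 1 (mod 4), so (3/17) = +(17/3).
Reduce top mod 3: now compute (2/3).
Pull out 2: since 3 ≡ 3 (mod 8), (2/3) = -1.
Reached (1/3) = 1. Collecting the sign flips along the way, the symbol is -1.

-1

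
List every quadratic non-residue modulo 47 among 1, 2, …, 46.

Square k = 1,…,23 (k and 47−k give the same square):
1²=1, 2²=4, 3²=9, 4²=16, 5²=25, 6²=36, 7²≡2, 8²≡17, 9²≡34, 10²≡6, 11²≡27, 12²≡3, 13²≡28, 14²≡8, 15²≡37, 16²≡21, 17²≡7, 18²≡42, 19²≡32, 20²≡24, 21²≡18, 22²≡14, 23²≡12 (mod 47).
The residues are {1, 2, 3, 4, 6, 7, 8, 9, 12, 14, 16, 17, 18, 21, 24, 25, 27, 28, 32, 34, 36, 37, 42}; the non-residues are the remaining 23 nonzero classes.

5,10,11,13,15,19,20,22,23,26,29,30,31,33,35,38,39,40,41,43,44,45,46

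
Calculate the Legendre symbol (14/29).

Pull out 2: since 29 ≡ 5 (mod 8), (2/29) = -1.
Reciprocity: 7 ≡ 3 and 29 ≡ 1 (mod 4), so (7/29) = +(29/7).
Reduce top mod 7: now compute (1/7).
Reached (1/7) = 1. Collecting the sign flips along the way, the symbol is -1.

-1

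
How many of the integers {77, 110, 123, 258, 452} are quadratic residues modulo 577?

(77/577) = -1 → non-residue.
(110/577) = -1 → non-residue.
(123/577) = -1 → non-residue.
(258/577) = -1 → non-residue.
(452/577) = -1 → non-residue.
Total quadratic residues among the 5: 0.

0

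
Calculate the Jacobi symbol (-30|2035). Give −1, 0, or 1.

0

First reduce: -30 ≡ 2005 (mod 2035).
Reciprocity: 2005 ≡ 1 and 2035 ≡ 3 (mod 4), so (2005/2035) = +(2035/2005).
Reduce top mod 2005: now compute (30/2005).
Pull out 2: since 2005 ≡ 5 (mod 8), (2/2005) = -1.
Reciprocity: 15 ≡ 3 and 2005 ≡ 1 (mod 4), so (15/2005) = +(2005/15).
Reduce top mod 15: now compute (10/15).
Pull out 2: since 15 ≡ 7 (mod 8), (2/15) = +1.
Reciprocity: 5 ≡ 1 and 15 ≡ 3 (mod 4), so (5/15) = +(15/5).
Reduce top mod 5: now compute (0/5).
Top reduces to 0: gcd > 1, so the symbol is 0.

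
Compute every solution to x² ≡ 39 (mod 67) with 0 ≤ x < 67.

Since 67 ≡ 3 (mod 4), a square root of 39 is 39^((67+1)/4) = 39^17 mod 67.
Repeated squaring: 39^2≡47, 39^4≡65, 39^8≡4, 39^16≡16 (mod 67).
39^17 = 39^(16+1) ≡ 21 (mod 67).
Check: 21² = 441 ≡ 39 (mod 67). The two roots are 21 and 46.

21, 46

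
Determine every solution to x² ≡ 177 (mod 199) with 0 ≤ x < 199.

66, 133

Since 199 ≡ 3 (mod 4), a square root of 177 is 177^((199+1)/4) = 177^50 mod 199.
Repeated squaring: 177^2≡86, 177^4≡33, 177^8≡94, 177^16≡80, 177^32≡32 (mod 199).
177^50 = 177^(32+16+2) ≡ 66 (mod 199).
Check: 66² = 4356 ≡ 177 (mod 199). The two roots are 66 and 133.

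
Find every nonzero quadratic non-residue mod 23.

Square k = 1,…,11 (k and 23−k give the same square):
1²=1, 2²=4, 3²=9, 4²=16, 5²≡2, 6²≡13, 7²≡3, 8²≡18, 9²≡12, 10²≡8, 11²≡6 (mod 23).
The residues are {1, 2, 3, 4, 6, 8, 9, 12, 13, 16, 18}; the non-residues are the remaining 11 nonzero classes.

5 7 10 11 14 15 17 19 20 21 22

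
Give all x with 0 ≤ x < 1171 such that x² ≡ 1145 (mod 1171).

Since 1171 ≡ 3 (mod 4), a square root of 1145 is 1145^((1171+1)/4) = 1145^293 mod 1171.
Repeated squaring: 1145^2≡676, 1145^4≡286, 1145^8≡997, 1145^16≡1001, 1145^32≡796, 1145^64≡105, 1145^128≡486, 1145^256≡825 (mod 1171).
1145^293 = 1145^(256+32+4+1) ≡ 1030 (mod 1171).
Check: 1030² = 1060900 ≡ 1145 (mod 1171). The two roots are 141 and 1030.

141, 1030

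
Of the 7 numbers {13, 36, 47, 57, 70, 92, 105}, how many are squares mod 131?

(13/131) = +1 → QR.
(36/131) = +1 → QR.
(47/131) = -1 → non-residue.
(57/131) = -1 → non-residue.
(70/131) = -1 → non-residue.
(92/131) = -1 → non-residue.
(105/131) = +1 → QR.
Total quadratic residues among the 7: 3.

3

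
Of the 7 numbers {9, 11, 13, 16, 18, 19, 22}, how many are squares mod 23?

4

(9/23) = +1 → QR.
(11/23) = -1 → non-residue.
(13/23) = +1 → QR.
(16/23) = +1 → QR.
(18/23) = +1 → QR.
(19/23) = -1 → non-residue.
(22/23) = -1 → non-residue.
Total quadratic residues among the 7: 4.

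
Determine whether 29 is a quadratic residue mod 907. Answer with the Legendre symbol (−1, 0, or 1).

-1

Euler's criterion: (29/907) ≡ 29^453 (mod 907).
29^2 ≡ 841 (mod 907)
29^4 ≡ 728 (mod 907)
29^8 ≡ 296 (mod 907)
29^16 ≡ 544 (mod 907)
29^32 ≡ 254 (mod 907)
29^64 ≡ 119 (mod 907)
29^128 ≡ 556 (mod 907)
29^256 ≡ 756 (mod 907)
29^453 = 29^(256+128+64+4+1) ≡ 906 (mod 907).
Result is 906 ≡ −1, so (29/907) = −1.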